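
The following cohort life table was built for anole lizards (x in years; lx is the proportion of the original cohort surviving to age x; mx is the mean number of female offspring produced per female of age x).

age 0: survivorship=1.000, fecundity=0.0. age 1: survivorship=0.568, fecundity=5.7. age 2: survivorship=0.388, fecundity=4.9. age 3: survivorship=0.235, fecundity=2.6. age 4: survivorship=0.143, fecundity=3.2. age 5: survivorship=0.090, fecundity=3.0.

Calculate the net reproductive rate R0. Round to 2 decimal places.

6.48

lx·mx by age: 0, 3.2376, 1.9012, 0.611, 0.4576, 0.27
R0 = Σ lx·mx = 6.4774 → 6.48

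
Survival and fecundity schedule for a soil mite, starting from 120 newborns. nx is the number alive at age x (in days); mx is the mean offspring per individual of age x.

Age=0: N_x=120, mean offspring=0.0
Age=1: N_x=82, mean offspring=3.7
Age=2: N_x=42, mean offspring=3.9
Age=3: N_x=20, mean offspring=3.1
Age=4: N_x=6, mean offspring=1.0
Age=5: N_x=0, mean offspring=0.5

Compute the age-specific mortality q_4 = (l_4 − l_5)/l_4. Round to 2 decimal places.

lx = nx/n0 = nx/120: 1, 0.68333…, 0.35, 0.16667…, 0.05, 0
q_4 = (l_4 − l_5) / l_4 = (0.05 − 0) / 0.05
     = 0.05 / 0.05 = 1 → 1.00

1.00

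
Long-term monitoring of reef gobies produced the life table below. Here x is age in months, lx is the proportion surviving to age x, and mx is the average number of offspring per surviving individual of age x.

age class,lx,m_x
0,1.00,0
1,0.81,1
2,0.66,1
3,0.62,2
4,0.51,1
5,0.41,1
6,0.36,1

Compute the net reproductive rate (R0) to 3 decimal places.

3.990

lx·mx by age: 0, 0.81, 0.66, 1.24, 0.51, 0.41, 0.36
R0 = Σ lx·mx = 3.99 → 3.990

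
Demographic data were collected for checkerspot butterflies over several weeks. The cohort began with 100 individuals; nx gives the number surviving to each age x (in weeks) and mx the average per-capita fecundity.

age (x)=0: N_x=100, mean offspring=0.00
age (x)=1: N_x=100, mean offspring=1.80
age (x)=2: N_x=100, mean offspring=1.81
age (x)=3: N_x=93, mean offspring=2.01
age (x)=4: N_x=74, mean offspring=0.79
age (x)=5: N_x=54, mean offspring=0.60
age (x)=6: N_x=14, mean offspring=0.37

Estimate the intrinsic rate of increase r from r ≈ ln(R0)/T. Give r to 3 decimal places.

0.784

lx = nx/n0 = nx/100: 1, 1, 1, 0.93, 0.74, 0.54, 0.14
R0 = Σ lx·mx = 0 + 1.8 + 1.81 + 1.8693 + 0.5846 + 0.324 + 0.0518 = 6.4397
Σ x·lx·mx = 15.2971; T = 15.2971/6.4397 = 2.37544…
r ≈ ln(R0)/T = ln(6.4397)/2.37544… = 0.78406… → 0.784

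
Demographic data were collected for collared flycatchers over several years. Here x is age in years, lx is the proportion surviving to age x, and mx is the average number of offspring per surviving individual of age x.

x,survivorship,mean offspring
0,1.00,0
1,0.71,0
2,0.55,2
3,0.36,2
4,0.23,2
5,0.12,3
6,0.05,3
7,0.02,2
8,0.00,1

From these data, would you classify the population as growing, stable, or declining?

R0 = Σ lx·mx = 0 + 0 + 1.1 + 0.72 + 0.46 + 0.36 + 0.15 + 0.04 + 0 = 2.83
R0 > 1, so the population is growing.

growing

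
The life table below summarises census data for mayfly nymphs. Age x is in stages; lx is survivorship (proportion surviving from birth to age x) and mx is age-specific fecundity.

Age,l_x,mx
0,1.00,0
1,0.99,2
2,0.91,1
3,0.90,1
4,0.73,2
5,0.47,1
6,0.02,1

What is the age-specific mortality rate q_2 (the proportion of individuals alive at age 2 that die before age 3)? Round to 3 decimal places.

q_2 = (l_2 − l_3) / l_2 = (0.91 − 0.9) / 0.91
     = 0.01 / 0.91 = 0.010989… → 0.011

0.011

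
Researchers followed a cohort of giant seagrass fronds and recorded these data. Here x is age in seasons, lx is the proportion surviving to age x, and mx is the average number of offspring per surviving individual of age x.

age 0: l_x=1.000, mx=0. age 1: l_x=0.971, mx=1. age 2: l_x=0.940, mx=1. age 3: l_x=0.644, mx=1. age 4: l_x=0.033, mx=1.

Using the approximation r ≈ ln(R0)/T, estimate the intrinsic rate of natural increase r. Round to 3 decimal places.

0.501

R0 = Σ lx·mx = 0 + 0.971 + 0.94 + 0.644 + 0.033 = 2.588
Σ x·lx·mx = 4.915; T = 4.915/2.588 = 1.89915…
r ≈ ln(R0)/T = ln(2.588)/1.89915… = 0.50069… → 0.501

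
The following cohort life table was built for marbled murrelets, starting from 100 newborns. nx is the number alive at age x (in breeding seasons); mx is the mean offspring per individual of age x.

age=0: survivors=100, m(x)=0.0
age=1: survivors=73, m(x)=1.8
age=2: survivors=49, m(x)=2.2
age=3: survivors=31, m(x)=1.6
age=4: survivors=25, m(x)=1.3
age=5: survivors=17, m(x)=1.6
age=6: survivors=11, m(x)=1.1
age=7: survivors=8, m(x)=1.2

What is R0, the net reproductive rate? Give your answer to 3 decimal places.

lx = nx/n0 = nx/100: 1, 0.73, 0.49, 0.31, 0.25, 0.17, 0.11, 0.08
lx·mx by age: 0, 1.314, 1.078, 0.496, 0.325, 0.272, 0.121, 0.096
R0 = Σ lx·mx = 3.702 → 3.702

3.702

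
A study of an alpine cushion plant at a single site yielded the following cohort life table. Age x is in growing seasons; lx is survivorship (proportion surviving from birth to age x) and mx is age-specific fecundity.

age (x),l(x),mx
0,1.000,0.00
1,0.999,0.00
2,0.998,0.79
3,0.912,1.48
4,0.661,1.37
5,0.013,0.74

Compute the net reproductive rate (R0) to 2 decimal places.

3.05

lx·mx by age: 0, 0, 0.78842, 1.34976, 0.90557, 0.00962
R0 = Σ lx·mx = 3.05337 → 3.05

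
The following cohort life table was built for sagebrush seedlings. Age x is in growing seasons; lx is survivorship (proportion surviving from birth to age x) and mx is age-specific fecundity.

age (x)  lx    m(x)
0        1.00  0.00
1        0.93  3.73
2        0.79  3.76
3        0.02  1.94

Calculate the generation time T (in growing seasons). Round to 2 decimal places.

lx·mx: 0, 3.4689, 2.9704, 0.0388 → R0 = 6.4781
x·lx·mx: 0, 3.4689, 5.9408, 0.1164 → Σ = 9.5261
T = 9.5261 / 6.4781 = 1.470508… → 1.47

1.47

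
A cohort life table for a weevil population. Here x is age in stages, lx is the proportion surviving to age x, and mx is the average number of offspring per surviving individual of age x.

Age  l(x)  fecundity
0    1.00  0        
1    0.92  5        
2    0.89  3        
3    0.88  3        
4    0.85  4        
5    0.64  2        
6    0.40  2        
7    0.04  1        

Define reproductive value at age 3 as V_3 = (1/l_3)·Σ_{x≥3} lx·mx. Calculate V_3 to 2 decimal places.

9.27

lx·mx for x ≥ 3: 2.64, 3.4, 1.28, 0.8, 0.04 → sum = 8.16
V_3 = 8.16 / l_3 = 8.16 / 0.88 = 9.272727… → 9.27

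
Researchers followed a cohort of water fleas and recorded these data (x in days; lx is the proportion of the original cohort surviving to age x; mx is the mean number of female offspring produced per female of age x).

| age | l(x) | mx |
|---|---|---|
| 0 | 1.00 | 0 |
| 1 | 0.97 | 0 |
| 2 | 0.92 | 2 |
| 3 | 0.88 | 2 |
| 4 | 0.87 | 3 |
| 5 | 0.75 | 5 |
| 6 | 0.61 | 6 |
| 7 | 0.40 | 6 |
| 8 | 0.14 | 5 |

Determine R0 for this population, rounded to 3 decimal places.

16.720

lx·mx by age: 0, 0, 1.84, 1.76, 2.61, 3.75, 3.66, 2.4, 0.7
R0 = Σ lx·mx = 16.72 → 16.720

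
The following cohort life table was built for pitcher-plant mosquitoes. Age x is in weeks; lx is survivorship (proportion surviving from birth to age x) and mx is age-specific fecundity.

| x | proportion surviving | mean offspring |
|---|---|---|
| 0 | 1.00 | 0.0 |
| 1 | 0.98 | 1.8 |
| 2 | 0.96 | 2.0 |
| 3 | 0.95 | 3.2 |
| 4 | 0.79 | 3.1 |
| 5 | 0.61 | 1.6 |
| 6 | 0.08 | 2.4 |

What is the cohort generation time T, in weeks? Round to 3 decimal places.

2.954

lx·mx: 0, 1.764, 1.92, 3.04, 2.449, 0.976, 0.192 → R0 = 10.341
x·lx·mx: 0, 1.764, 3.84, 9.12, 9.796, 4.88, 1.152 → Σ = 30.552
T = 30.552 / 10.341 = 2.954453… → 2.954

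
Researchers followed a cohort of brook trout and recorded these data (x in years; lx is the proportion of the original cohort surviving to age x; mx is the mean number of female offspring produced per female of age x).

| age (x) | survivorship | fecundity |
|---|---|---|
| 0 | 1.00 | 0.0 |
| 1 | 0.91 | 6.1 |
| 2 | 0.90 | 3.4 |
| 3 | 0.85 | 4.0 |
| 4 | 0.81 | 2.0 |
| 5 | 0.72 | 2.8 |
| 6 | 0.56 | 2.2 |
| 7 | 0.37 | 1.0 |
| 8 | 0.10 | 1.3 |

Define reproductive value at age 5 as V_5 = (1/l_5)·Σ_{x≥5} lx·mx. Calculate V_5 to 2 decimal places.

5.21

lx·mx for x ≥ 5: 2.016, 1.232, 0.37, 0.13 → sum = 3.748
V_5 = 3.748 / l_5 = 3.748 / 0.72 = 5.205556… → 5.21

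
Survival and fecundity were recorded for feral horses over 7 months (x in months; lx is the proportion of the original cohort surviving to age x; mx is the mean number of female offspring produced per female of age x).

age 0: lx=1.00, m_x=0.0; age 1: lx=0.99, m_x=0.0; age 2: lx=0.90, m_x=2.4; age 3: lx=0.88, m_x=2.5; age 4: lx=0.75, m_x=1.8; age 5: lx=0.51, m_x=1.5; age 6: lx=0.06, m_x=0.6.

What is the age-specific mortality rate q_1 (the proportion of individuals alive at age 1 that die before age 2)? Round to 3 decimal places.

0.091

q_1 = (l_1 − l_2) / l_1 = (0.99 − 0.9) / 0.99
     = 0.09 / 0.99 = 0.090909… → 0.091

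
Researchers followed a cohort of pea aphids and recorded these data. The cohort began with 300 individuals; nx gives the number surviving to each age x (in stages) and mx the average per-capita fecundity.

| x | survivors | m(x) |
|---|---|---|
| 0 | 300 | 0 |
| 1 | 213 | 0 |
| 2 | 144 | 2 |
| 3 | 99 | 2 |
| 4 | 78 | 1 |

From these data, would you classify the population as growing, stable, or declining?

lx = nx/n0 = nx/300: 1, 0.71, 0.48, 0.33, 0.26
R0 = Σ lx·mx = 0 + 0 + 0.96 + 0.66 + 0.26 = 1.88
R0 > 1, so the population is growing.

growing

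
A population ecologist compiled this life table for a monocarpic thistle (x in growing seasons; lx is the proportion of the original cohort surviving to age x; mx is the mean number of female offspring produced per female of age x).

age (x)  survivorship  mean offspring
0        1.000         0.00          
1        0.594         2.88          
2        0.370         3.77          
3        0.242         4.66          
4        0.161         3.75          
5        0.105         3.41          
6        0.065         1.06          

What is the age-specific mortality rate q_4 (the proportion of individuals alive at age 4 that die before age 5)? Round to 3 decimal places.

q_4 = (l_4 − l_5) / l_4 = (0.161 − 0.105) / 0.161
     = 0.056 / 0.161 = 0.347826… → 0.348

0.348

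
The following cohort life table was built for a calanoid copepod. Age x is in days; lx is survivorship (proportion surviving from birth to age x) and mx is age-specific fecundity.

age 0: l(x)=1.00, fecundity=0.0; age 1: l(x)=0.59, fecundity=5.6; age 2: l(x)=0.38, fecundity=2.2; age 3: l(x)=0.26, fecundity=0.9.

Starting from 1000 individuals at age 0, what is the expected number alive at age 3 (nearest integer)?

260

Expected survivors = N0 · l_3 = 1000 × 0.26 = 260 → 260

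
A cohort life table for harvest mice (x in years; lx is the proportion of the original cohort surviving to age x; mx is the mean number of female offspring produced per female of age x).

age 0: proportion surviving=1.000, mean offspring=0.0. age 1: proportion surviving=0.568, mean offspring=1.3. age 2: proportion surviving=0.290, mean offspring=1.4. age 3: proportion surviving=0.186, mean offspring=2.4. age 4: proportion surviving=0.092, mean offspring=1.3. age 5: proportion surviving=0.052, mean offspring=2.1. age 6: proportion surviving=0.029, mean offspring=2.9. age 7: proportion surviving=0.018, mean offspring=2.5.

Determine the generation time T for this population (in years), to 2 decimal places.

2.43

lx·mx: 0, 0.7384, 0.406, 0.4464, 0.1196, 0.1092, 0.0841, 0.045 → R0 = 1.9487
x·lx·mx: 0, 0.7384, 0.812, 1.3392, 0.4784, 0.546, 0.5046, 0.315 → Σ = 4.7336
T = 4.7336 / 1.9487 = 2.429107… → 2.43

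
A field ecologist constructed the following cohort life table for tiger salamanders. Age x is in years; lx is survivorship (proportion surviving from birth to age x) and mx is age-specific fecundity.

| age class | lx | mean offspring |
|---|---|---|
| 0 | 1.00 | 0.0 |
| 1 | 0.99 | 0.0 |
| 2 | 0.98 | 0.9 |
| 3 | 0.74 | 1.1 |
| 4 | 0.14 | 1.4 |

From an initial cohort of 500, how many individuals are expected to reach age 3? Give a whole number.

370

Expected survivors = N0 · l_3 = 500 × 0.74 = 370 → 370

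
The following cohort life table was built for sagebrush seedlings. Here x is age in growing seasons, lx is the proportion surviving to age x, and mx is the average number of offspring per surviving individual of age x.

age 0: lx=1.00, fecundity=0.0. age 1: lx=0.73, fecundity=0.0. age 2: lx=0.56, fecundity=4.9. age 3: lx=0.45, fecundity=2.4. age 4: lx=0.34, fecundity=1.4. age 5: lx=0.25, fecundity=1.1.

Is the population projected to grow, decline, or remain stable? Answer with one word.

growing

R0 = Σ lx·mx = 0 + 0 + 2.744 + 1.08 + 0.476 + 0.275 = 4.575
R0 > 1, so the population is growing.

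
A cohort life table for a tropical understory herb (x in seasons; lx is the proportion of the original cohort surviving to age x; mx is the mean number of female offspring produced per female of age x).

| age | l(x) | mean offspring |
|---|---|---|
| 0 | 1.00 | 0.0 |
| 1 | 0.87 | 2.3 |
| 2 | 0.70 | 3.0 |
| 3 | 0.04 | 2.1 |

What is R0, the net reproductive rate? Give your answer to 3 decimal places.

lx·mx by age: 0, 2.001, 2.1, 0.084
R0 = Σ lx·mx = 4.185 → 4.185

4.185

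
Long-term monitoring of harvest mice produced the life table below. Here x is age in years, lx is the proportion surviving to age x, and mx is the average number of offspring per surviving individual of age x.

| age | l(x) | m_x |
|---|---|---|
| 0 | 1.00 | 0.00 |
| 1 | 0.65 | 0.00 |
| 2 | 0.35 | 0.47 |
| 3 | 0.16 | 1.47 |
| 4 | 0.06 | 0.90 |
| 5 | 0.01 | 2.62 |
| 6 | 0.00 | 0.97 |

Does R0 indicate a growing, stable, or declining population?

declining

R0 = Σ lx·mx = 0 + 0 + 0.1645 + 0.2352 + 0.054 + 0.0262 + 0 = 0.4799
R0 < 1, so the population is declining.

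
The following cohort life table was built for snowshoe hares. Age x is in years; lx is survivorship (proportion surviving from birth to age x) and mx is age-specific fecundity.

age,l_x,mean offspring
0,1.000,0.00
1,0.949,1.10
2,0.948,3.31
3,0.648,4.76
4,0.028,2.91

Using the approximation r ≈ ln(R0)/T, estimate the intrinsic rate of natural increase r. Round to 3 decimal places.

R0 = Σ lx·mx = 0 + 1.0439 + 3.13788 + 3.08448 + 0.08148 = 7.34774
Σ x·lx·mx = 16.89902; T = 16.89902/7.34774 = 2.29989…
r ≈ ln(R0)/T = ln(7.34774)/2.29989… = 0.86717… → 0.867

0.867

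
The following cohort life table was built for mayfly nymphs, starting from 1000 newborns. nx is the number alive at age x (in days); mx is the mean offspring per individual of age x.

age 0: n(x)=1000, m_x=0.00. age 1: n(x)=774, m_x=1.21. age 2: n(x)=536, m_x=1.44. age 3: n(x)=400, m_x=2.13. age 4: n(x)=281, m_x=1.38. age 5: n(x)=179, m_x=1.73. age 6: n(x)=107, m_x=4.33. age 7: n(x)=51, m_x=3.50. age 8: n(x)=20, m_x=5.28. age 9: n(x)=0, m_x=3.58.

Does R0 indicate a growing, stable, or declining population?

growing

lx = nx/n0 = nx/1000: 1, 0.774, 0.536, 0.4, 0.281, 0.179, 0.107, 0.051, 0.02, 0
R0 = Σ lx·mx = 0 + 0.93654 + 0.77184 + 0.852 + 0.38778 + 0.30967 + 0.46331 + 0.1785 + 0.1056 + 0 = 4.00524
R0 > 1, so the population is growing.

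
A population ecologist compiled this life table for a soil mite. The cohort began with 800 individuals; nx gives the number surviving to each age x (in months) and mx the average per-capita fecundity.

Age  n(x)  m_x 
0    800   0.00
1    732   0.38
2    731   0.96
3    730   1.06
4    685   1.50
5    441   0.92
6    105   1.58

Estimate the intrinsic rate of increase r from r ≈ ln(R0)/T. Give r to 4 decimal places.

0.4314

lx = nx/n0 = nx/800: 1, 0.915, 0.91375, 0.9125, 0.85625, 0.55125, 0.13125
R0 = Σ lx·mx = 0 + 0.3477 + 0.8772… + 0.96725… + 1.28438… + 0.50715… + 0.20738… = 4.19105…
Σ x·lx·mx = 13.92135…; T = 13.92135…/4.19105… = 3.32169…
r ≈ ln(R0)/T = ln(4.19105…)/3.32169… = 0.431393… → 0.4314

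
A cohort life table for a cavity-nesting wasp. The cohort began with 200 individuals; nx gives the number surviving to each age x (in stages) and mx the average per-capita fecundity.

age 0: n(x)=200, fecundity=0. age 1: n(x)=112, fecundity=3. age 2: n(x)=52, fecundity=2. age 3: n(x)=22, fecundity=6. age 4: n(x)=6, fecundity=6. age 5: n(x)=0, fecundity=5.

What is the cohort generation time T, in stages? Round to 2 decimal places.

lx = nx/n0 = nx/200: 1, 0.56, 0.26, 0.11, 0.03, 0
lx·mx: 0, 1.68, 0.52, 0.66, 0.18, 0 → R0 = 3.04
x·lx·mx: 0, 1.68, 1.04, 1.98, 0.72, 0 → Σ = 5.42
T = 5.42 / 3.04 = 1.782895… → 1.78

1.78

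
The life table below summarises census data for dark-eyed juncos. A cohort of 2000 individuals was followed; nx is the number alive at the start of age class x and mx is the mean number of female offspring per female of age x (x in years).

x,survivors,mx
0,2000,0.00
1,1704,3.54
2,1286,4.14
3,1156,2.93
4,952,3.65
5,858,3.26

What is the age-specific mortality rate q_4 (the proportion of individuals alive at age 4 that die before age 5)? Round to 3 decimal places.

0.099

lx = nx/n0 = nx/2000: 1, 0.852, 0.643, 0.578, 0.476, 0.429
q_4 = (l_4 − l_5) / l_4 = (0.476 − 0.429) / 0.476
     = 0.047 / 0.476 = 0.098739… → 0.099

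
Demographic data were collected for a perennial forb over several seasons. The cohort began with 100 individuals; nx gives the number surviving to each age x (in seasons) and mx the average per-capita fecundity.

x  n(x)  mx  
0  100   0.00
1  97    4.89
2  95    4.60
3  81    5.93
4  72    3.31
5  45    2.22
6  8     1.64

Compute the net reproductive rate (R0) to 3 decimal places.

lx = nx/n0 = nx/100: 1, 0.97, 0.95, 0.81, 0.72, 0.45, 0.08
lx·mx by age: 0, 4.7433, 4.37, 4.8033, 2.3832, 0.999, 0.1312
R0 = Σ lx·mx = 17.43 → 17.430

17.430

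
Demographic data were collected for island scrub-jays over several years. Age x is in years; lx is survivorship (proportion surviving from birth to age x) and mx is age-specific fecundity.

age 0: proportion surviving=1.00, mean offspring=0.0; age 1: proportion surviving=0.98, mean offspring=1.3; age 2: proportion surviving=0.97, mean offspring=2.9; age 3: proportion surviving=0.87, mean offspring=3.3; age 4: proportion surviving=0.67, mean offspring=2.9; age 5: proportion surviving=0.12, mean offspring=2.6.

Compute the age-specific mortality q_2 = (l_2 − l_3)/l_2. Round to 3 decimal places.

0.103

q_2 = (l_2 − l_3) / l_2 = (0.97 − 0.87) / 0.97
     = 0.1 / 0.97 = 0.103093… → 0.103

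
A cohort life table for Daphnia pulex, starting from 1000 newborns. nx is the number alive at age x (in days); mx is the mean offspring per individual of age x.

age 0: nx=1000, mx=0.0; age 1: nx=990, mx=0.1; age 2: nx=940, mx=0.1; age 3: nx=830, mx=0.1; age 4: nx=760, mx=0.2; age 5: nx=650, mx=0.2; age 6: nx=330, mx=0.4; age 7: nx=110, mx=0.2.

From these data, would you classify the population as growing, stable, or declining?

declining

lx = nx/n0 = nx/1000: 1, 0.99, 0.94, 0.83, 0.76, 0.65, 0.33, 0.11
R0 = Σ lx·mx = 0 + 0.099 + 0.094 + 0.083 + 0.152 + 0.13 + 0.132 + 0.022 = 0.712
R0 < 1, so the population is declining.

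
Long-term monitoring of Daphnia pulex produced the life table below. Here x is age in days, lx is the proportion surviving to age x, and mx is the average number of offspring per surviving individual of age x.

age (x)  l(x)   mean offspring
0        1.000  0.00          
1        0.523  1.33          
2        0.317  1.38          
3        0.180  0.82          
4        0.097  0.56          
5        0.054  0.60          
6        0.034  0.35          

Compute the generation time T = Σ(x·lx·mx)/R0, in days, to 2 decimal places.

1.79

lx·mx: 0, 0.69559, 0.43746, 0.1476, 0.05432, 0.0324, 0.0119 → R0 = 1.37927
x·lx·mx: 0, 0.69559, 0.87492, 0.4428, 0.21728, 0.162, 0.0714 → Σ = 2.46399
T = 2.46399 / 1.37927 = 1.786445… → 1.79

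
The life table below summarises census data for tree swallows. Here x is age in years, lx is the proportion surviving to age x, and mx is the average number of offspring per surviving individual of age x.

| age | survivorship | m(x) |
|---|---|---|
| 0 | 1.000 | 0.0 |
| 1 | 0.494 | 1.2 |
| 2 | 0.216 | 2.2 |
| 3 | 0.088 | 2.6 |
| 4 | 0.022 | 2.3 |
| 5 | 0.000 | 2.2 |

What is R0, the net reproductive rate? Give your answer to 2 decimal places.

lx·mx by age: 0, 0.5928, 0.4752, 0.2288, 0.0506, 0
R0 = Σ lx·mx = 1.3474 → 1.35

1.35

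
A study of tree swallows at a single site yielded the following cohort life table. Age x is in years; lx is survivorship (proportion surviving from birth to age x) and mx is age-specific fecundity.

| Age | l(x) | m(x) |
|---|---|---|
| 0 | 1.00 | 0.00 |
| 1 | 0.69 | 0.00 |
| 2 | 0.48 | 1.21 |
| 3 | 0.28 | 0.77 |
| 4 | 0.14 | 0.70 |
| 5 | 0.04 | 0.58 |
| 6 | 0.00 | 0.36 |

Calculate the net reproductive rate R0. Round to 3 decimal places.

0.918

lx·mx by age: 0, 0, 0.5808, 0.2156, 0.098, 0.0232, 0
R0 = Σ lx·mx = 0.9176 → 0.918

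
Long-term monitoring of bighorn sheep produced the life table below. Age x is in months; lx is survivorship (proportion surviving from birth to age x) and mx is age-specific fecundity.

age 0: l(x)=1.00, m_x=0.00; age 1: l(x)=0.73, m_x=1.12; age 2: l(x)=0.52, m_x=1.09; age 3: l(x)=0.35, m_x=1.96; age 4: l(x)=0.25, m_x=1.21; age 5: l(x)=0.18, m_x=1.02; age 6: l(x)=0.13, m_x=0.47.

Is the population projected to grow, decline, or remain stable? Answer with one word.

R0 = Σ lx·mx = 0 + 0.8176 + 0.5668 + 0.686 + 0.3025 + 0.1836 + 0.0611 = 2.6176
R0 > 1, so the population is growing.

growing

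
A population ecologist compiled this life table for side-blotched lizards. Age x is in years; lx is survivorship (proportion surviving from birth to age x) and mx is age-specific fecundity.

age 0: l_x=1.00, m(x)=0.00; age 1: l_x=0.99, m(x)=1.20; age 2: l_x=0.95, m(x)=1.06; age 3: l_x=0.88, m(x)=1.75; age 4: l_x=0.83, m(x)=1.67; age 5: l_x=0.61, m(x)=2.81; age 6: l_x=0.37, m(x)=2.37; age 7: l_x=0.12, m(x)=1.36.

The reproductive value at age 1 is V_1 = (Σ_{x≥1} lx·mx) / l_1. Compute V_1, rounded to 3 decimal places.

7.955

lx·mx for x ≥ 1: 1.188, 1.007, 1.54, 1.3861, 1.7141, 0.8769, 0.1632 → sum = 7.8753
V_1 = 7.8753 / l_1 = 7.8753 / 0.99 = 7.954848… → 7.955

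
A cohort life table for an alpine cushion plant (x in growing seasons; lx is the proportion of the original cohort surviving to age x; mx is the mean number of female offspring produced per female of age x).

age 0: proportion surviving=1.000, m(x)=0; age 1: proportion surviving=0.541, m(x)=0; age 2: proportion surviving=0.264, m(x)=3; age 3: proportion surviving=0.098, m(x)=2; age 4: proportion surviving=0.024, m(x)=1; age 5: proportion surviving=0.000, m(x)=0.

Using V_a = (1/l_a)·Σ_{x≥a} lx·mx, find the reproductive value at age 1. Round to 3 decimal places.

lx·mx for x ≥ 1: 0, 0.792, 0.196, 0.024, 0 → sum = 1.012
V_1 = 1.012 / l_1 = 1.012 / 0.541 = 1.87061… → 1.871

1.871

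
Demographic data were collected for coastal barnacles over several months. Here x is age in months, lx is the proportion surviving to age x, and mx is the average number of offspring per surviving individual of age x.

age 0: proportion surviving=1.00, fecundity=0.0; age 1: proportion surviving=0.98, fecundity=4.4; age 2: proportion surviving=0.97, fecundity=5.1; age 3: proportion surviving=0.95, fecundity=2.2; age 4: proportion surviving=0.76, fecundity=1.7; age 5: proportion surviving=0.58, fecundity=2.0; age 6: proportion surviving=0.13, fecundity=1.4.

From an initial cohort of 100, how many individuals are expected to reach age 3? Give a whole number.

Expected survivors = N0 · l_3 = 100 × 0.95 = 95 → 95

95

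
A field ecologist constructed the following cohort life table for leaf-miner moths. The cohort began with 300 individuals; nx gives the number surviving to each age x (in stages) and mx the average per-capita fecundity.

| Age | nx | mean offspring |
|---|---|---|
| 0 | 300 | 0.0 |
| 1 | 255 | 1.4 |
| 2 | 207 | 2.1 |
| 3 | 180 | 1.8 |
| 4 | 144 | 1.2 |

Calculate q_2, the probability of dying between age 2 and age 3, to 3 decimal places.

lx = nx/n0 = nx/300: 1, 0.85, 0.69, 0.6, 0.48
q_2 = (l_2 − l_3) / l_2 = (0.69 − 0.6) / 0.69
     = 0.09 / 0.69 = 0.130435… → 0.130

0.130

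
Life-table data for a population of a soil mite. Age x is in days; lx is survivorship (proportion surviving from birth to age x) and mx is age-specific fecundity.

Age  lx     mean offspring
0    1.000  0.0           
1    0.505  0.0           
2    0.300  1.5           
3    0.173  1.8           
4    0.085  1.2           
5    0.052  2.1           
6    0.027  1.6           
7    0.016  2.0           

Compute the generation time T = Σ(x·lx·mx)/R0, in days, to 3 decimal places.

3.122

lx·mx: 0, 0, 0.45, 0.3114, 0.102, 0.1092, 0.0432, 0.032 → R0 = 1.0478
x·lx·mx: 0, 0, 0.9, 0.9342, 0.408, 0.546, 0.2592, 0.224 → Σ = 3.2714
T = 3.2714 / 1.0478 = 3.122161… → 3.122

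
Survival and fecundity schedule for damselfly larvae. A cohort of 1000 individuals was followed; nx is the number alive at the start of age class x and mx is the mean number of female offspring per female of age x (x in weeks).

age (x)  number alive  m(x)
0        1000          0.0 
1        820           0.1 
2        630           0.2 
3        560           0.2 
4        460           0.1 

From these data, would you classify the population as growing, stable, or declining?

lx = nx/n0 = nx/1000: 1, 0.82, 0.63, 0.56, 0.46
R0 = Σ lx·mx = 0 + 0.082 + 0.126 + 0.112 + 0.046 = 0.366
R0 < 1, so the population is declining.

declining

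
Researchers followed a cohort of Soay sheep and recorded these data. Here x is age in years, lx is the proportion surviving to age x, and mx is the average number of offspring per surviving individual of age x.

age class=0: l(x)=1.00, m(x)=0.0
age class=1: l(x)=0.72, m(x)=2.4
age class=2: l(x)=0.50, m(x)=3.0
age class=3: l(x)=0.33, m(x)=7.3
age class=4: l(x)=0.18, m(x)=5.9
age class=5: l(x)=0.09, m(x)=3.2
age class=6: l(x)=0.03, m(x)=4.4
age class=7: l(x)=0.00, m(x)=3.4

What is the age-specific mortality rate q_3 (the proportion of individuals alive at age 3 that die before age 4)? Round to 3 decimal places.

q_3 = (l_3 − l_4) / l_3 = (0.33 − 0.18) / 0.33
     = 0.15 / 0.33 = 0.454545… → 0.455

0.455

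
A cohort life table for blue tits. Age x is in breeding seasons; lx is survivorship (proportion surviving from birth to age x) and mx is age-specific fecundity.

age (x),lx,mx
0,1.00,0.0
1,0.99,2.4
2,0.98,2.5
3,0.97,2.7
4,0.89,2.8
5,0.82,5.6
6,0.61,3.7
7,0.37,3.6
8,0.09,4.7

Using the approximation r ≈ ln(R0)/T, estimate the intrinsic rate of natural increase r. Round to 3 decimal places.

0.729

R0 = Σ lx·mx = 0 + 2.376 + 2.45 + 2.619 + 2.492 + 4.592 + 2.257 + 1.332 + 0.423 = 18.541
Σ x·lx·mx = 74.311; T = 74.311/18.541 = 4.00793…
r ≈ ln(R0)/T = ln(18.541)/4.00793… = 0.72855… → 0.729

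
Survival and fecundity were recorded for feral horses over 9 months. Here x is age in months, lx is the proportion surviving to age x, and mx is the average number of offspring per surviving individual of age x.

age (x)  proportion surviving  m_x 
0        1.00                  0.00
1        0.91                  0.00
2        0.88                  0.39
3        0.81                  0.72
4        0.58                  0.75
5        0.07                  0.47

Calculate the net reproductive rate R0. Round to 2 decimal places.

1.39

lx·mx by age: 0, 0, 0.3432, 0.5832, 0.435, 0.0329
R0 = Σ lx·mx = 1.3943 → 1.39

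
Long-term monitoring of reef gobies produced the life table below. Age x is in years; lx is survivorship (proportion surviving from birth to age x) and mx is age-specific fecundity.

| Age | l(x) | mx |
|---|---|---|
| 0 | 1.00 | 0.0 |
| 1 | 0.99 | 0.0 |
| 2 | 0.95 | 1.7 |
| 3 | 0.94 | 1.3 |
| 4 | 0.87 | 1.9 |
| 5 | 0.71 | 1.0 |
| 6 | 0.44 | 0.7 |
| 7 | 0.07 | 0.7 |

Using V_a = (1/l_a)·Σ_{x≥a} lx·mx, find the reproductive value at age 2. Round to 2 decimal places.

lx·mx for x ≥ 2: 1.615, 1.222, 1.653, 0.71, 0.308, 0.049 → sum = 5.557
V_2 = 5.557 / l_2 = 5.557 / 0.95 = 5.849474… → 5.85

5.85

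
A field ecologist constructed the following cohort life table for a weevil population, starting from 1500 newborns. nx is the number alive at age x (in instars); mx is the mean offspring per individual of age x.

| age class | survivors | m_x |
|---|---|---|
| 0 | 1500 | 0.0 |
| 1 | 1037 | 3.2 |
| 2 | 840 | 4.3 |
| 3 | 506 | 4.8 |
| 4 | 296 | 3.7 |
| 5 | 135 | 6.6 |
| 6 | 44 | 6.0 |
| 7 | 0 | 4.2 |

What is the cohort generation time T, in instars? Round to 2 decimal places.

2.43

lx = nx/n0 = nx/1500: 1, 0.69133…, 0.56, 0.33733…, 0.19733…, 0.09, 0.02933…, 0
lx·mx: 0, 2.212267…, 2.408, 1.6192…, 0.730133…, 0.594, 0.176…, 0 → R0 = 7.7396…
x·lx·mx: 0, 2.212267…, 4.816, 4.8576…, 2.920533…, 2.97, 1.056…, 0 → Σ = 18.8324…
T = 18.8324… / 7.7396… = 2.433252… → 2.43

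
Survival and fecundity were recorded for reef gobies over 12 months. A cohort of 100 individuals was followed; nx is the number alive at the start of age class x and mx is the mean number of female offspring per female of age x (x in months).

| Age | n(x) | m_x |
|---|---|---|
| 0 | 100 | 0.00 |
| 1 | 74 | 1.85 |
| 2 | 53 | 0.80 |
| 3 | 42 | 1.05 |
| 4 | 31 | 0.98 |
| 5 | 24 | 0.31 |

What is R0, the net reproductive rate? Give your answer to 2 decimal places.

2.61

lx = nx/n0 = nx/100: 1, 0.74, 0.53, 0.42, 0.31, 0.24
lx·mx by age: 0, 1.369, 0.424, 0.441, 0.3038, 0.0744
R0 = Σ lx·mx = 2.6122 → 2.61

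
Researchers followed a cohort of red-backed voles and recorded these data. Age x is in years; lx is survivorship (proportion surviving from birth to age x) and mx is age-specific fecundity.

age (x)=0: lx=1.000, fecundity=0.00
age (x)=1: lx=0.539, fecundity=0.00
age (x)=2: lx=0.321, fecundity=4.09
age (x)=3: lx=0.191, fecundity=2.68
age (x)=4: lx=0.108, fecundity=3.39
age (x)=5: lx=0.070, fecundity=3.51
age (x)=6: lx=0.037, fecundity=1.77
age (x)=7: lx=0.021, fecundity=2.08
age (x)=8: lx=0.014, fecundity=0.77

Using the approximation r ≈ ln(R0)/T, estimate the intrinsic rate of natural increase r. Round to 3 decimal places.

R0 = Σ lx·mx = 0 + 0 + 1.31289 + 0.51188 + 0.36612 + 0.2457 + 0.06549 + 0.04368 + 0.01078 = 2.55654
Σ x·lx·mx = 7.63934; T = 7.63934/2.55654 = 2.98816…
r ≈ ln(R0)/T = ln(2.55654)/2.98816… = 0.31413… → 0.314

0.314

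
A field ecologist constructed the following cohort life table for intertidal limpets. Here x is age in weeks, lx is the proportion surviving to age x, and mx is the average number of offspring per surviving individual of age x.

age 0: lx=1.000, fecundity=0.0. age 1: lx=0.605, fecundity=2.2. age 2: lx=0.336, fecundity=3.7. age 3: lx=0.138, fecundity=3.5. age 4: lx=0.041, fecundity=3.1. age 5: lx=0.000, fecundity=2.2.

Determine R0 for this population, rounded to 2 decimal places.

lx·mx by age: 0, 1.331, 1.2432, 0.483, 0.1271, 0
R0 = Σ lx·mx = 3.1843 → 3.18

3.18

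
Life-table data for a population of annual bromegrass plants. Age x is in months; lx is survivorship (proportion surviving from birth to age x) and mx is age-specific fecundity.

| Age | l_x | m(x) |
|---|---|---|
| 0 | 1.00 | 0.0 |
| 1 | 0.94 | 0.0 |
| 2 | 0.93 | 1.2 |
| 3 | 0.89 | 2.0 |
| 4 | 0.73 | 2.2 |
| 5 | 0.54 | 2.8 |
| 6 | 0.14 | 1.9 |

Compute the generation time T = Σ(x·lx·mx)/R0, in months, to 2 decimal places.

3.69

lx·mx: 0, 0, 1.116, 1.78, 1.606, 1.512, 0.266 → R0 = 6.28
x·lx·mx: 0, 0, 2.232, 5.34, 6.424, 7.56, 1.596 → Σ = 23.152
T = 23.152 / 6.28 = 3.686624… → 3.69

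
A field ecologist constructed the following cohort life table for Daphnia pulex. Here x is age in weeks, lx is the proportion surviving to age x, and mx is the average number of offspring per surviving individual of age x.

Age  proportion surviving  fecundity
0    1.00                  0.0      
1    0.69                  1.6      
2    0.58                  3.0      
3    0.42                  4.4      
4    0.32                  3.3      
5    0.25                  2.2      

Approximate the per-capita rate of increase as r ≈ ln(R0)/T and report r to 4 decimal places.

0.6777

R0 = Σ lx·mx = 0 + 1.104 + 1.74 + 1.848 + 1.056 + 0.55 = 6.298
Σ x·lx·mx = 17.102; T = 17.102/6.298 = 2.71547…
r ≈ ln(R0)/T = ln(6.298)/2.71547… = 0.677686… → 0.6777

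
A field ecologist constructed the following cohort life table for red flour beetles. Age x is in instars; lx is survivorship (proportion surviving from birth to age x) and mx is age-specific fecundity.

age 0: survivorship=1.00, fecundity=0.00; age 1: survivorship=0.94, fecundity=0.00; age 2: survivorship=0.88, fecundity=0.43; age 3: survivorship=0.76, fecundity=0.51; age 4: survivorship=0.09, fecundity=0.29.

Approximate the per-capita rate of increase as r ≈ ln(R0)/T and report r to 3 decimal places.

-0.091

R0 = Σ lx·mx = 0 + 0 + 0.3784 + 0.3876 + 0.0261 = 0.7921
Σ x·lx·mx = 2.024; T = 2.024/0.7921 = 2.55523…
r ≈ ln(R0)/T = ln(0.7921)/2.55523… = -0.09121… → -0.091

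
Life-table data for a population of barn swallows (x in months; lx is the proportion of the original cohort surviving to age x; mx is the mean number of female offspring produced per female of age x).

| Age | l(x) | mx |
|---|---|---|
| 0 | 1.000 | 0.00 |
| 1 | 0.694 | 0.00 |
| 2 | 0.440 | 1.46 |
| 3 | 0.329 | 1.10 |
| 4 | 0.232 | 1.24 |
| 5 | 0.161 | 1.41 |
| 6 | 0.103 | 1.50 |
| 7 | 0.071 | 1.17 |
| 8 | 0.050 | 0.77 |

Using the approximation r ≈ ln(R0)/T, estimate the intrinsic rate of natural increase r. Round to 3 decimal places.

R0 = Σ lx·mx = 0 + 0 + 0.6424 + 0.3619 + 0.28768 + 0.22701 + 0.1545 + 0.08307 + 0.0385 = 1.79506
Σ x·lx·mx = 6.47276; T = 6.47276/1.79506 = 3.60587…
r ≈ ln(R0)/T = ln(1.79506)/3.60587… = 0.16225… → 0.162

0.162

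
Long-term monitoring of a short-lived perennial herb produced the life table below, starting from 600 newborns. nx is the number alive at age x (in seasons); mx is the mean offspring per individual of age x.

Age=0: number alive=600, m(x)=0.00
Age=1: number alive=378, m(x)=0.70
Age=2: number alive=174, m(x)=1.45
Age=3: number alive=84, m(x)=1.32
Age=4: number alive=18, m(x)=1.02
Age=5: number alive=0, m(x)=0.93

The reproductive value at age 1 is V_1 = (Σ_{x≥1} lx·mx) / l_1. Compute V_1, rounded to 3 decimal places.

lx = nx/n0 = nx/600: 1, 0.63, 0.29, 0.14, 0.03, 0
lx·mx for x ≥ 1: 0.441, 0.4205, 0.1848, 0.0306, 0 → sum = 1.0769
V_1 = 1.0769 / l_1 = 1.0769 / 0.63 = 1.709365… → 1.709

1.709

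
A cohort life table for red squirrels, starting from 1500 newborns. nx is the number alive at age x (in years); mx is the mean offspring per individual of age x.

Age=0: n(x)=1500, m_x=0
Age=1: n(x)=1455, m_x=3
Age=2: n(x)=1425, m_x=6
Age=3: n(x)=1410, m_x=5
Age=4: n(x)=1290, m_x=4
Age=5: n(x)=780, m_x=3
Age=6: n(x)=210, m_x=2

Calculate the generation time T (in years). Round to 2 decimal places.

lx = nx/n0 = nx/1500: 1, 0.97, 0.95, 0.94, 0.86, 0.52, 0.14
lx·mx: 0, 2.91, 5.7, 4.7, 3.44, 1.56, 0.28 → R0 = 18.59
x·lx·mx: 0, 2.91, 11.4, 14.1, 13.76, 7.8, 1.68 → Σ = 51.65
T = 51.65 / 18.59 = 2.778375… → 2.78

2.78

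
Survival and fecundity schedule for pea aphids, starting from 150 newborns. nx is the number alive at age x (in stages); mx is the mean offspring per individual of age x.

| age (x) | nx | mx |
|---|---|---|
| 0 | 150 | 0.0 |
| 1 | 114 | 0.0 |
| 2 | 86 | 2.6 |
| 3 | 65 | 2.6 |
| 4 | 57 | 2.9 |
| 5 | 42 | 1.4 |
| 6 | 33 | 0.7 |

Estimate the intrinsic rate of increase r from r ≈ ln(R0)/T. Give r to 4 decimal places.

0.4531

lx = nx/n0 = nx/150: 1, 0.76, 0.57333…, 0.43333…, 0.38, 0.28, 0.22
R0 = Σ lx·mx = 0 + 0 + 1.49067… + 1.12667… + 1.102 + 0.392 + 0.154 = 4.265333…
Σ x·lx·mx = 13.653333…; T = 13.653333…/4.265333… = 3.201…
r ≈ ln(R0)/T = ln(4.265333…)/3.201… = 0.453146… → 0.4531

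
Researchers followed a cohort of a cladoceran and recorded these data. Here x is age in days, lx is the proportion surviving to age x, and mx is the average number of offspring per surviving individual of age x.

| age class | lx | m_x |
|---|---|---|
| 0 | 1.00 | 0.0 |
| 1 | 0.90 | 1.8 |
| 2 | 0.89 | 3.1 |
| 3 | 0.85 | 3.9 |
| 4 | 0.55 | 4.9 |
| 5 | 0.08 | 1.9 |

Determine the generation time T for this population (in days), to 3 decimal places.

2.715

lx·mx: 0, 1.62, 2.759, 3.315, 2.695, 0.152 → R0 = 10.541
x·lx·mx: 0, 1.62, 5.518, 9.945, 10.78, 0.76 → Σ = 28.623
T = 28.623 / 10.541 = 2.715397… → 2.715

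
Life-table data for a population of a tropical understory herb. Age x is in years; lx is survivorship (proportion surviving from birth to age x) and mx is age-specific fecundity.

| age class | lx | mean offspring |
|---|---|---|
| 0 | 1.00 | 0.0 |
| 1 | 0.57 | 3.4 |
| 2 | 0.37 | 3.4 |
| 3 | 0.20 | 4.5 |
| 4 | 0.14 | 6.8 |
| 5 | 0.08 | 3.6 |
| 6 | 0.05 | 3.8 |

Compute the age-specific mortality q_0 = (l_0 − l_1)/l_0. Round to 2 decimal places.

q_0 = (l_0 − l_1) / l_0 = (1 − 0.57) / 1
     = 0.43 / 1 = 0.43 → 0.43

0.43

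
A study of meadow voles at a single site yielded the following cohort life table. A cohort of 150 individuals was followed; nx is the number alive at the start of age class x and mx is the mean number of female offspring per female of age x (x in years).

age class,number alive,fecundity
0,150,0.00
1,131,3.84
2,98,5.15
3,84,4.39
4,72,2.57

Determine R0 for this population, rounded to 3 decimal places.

10.410

lx = nx/n0 = nx/150: 1, 0.87333…, 0.65333…, 0.56, 0.48
lx·mx by age: 0, 3.3536…, 3.364667…, 2.4584, 1.2336
R0 = Σ lx·mx = 10.410267… → 10.410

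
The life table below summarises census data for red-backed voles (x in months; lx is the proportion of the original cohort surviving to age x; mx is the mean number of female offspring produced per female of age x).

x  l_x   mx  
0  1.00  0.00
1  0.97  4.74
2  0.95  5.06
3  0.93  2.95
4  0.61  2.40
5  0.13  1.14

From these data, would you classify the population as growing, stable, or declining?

R0 = Σ lx·mx = 0 + 4.5978 + 4.807 + 2.7435 + 1.464 + 0.1482 = 13.7605
R0 > 1, so the population is growing.

growing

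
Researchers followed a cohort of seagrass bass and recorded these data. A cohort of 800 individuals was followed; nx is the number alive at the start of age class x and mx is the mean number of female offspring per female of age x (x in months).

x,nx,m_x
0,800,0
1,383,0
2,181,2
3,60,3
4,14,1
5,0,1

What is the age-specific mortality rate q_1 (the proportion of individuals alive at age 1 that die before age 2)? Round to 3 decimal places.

0.527

lx = nx/n0 = nx/800: 1, 0.47875, 0.22625, 0.075, 0.0175, 0
q_1 = (l_1 − l_2) / l_1 = (0.47875 − 0.22625) / 0.47875
     = 0.2525 / 0.47875 = 0.527415… → 0.527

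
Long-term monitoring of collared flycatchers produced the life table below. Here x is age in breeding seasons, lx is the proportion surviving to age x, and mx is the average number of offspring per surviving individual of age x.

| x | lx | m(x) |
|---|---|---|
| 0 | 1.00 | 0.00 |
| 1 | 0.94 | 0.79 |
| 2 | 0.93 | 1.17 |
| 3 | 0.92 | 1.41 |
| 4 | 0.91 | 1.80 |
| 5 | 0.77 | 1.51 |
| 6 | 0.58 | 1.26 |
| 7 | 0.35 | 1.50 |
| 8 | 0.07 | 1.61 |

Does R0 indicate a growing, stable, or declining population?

growing

R0 = Σ lx·mx = 0 + 0.7426 + 1.0881 + 1.2972 + 1.638 + 1.1627 + 0.7308 + 0.525 + 0.1127 = 7.2971
R0 > 1, so the population is growing.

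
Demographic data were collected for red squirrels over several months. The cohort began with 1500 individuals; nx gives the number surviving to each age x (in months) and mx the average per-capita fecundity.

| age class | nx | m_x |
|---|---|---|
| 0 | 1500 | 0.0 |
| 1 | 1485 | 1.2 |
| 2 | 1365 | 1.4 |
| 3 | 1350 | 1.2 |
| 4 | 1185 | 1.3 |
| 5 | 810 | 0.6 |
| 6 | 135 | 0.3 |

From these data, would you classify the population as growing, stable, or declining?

growing

lx = nx/n0 = nx/1500: 1, 0.99, 0.91, 0.9, 0.79, 0.54, 0.09
R0 = Σ lx·mx = 0 + 1.188 + 1.274 + 1.08 + 1.027 + 0.324 + 0.027 = 4.92
R0 > 1, so the population is growing.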